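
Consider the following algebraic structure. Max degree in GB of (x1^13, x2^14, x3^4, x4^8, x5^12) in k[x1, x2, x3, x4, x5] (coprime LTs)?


Pure powers, coprime LTs => already GB.
Degrees: 13, 14, 4, 8, 12
Max=14


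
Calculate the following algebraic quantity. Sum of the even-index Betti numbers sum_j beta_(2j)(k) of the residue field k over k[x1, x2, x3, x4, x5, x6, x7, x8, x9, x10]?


Koszul resolution: beta_i(k)=C(n,i), n=10
sum_even C(10,i) = 2^(n-1) = 2^9 = 512


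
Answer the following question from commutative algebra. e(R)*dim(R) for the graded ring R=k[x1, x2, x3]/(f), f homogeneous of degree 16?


e(R)=deg(f)=16, dim(R)=3-1=2
e*dim=16*2=32


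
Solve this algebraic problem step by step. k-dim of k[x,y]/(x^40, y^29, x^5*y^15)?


k[x,y]/I, I = (x^40, y^29, x^5*y^15)
Rect: 40x29=1160. Corner: (40-5)x(29-15)=490.
dim = 1160-490 = 670


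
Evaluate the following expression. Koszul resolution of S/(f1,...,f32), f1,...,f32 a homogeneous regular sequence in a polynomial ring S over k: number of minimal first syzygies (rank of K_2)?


Regular sequence => Koszul complex is the minimal free resolution.
Syz_1 minimally generated by Koszul relations f_i*e_j - f_j*e_i (i<j): mu(Syz_1) = beta_2 = C(m,2) = m(m-1)/2
m=32
32*31/2 = 496


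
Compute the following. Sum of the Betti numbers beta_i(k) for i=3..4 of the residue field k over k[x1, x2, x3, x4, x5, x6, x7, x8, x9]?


Koszul resolution: beta_i(k)=C(n,i), n=9
C(9,3)=84, C(9,4)=126
Sum=210


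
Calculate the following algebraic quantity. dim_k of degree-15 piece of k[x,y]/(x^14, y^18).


k[x,y], I = (x^14, y^18), d = 15
Need i < 14 and d-i < 18.
Range: 0 <= i <= 13.
H(15) = 14


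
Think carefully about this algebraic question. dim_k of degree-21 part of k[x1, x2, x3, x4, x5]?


C(d+n-1,n-1)=C(25,4)=12650


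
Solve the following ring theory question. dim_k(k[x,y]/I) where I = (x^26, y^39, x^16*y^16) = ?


k[x,y]/I, I = (x^26, y^39, x^16*y^16)
Rect: 26x39=1014. Corner: (26-16)x(39-16)=230.
dim = 1014-230 = 784


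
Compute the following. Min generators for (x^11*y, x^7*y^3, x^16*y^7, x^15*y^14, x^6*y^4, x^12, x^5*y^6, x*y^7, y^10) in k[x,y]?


Remove redundant (divisible by others).
x^16*y^7 redundant.
x^15*y^14 redundant.
Min: x^12, x^11*y, x^7*y^3, x^6*y^4, x^5*y^6, x*y^7, y^10
Count=7


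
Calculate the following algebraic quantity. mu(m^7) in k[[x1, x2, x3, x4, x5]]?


C(n+d-1,d)=C(11,7)=330


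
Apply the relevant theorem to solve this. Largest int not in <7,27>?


gcd(7,27)=1 => F=ab-a-b=7*27-7-27=189-34=155


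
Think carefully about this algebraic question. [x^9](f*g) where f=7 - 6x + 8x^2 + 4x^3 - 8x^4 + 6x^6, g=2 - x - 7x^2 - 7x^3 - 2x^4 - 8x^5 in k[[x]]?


[x^9] = sum a_i*b_j, i+j=9
  -8*-8=64
  6*-7=-42
Sum=22


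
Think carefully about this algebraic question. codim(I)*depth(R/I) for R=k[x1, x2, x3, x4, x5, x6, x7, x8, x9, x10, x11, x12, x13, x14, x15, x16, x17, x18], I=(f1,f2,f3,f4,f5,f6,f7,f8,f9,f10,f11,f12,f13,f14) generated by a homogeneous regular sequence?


codim=14, depth=dim(R/I)=18-14=4
Product=14*4=56


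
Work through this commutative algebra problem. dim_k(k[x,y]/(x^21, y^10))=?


Basis: x^i*y^j, i<21, j<10
21*10=210


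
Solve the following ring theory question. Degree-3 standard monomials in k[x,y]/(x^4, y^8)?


k[x,y], I = (x^4, y^8), d = 3
Need i < 4 and d-i < 8.
Range: 0 <= i <= 3.
H(3) = 4


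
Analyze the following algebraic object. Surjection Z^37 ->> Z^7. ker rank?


rank(ker) = 37-7 = 30


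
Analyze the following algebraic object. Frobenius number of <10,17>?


gcd(10,17)=1 => F=ab-a-b=10*17-10-17=170-27=143


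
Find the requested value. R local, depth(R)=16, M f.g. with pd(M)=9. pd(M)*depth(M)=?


pd+depth=16
depth=16-9=7
pd*depth=9*7=63


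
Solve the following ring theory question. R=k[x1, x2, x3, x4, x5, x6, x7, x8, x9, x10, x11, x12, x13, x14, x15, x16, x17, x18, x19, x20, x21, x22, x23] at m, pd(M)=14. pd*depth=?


pd+depth=23
depth=23-14=9
pd*depth=14*9=126


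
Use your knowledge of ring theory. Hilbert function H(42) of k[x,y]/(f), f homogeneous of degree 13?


H(t)=d for t>=d-1.
d=13, t=42
H(42)=13


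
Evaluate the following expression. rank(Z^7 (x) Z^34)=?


rank(M(x)N) = rank(M)*rank(N)
7*34 = 238


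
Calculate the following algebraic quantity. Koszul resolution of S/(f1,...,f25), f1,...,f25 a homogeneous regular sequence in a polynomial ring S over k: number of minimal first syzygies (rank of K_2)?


Regular sequence => Koszul complex is the minimal free resolution.
Syz_1 minimally generated by Koszul relations f_i*e_j - f_j*e_i (i<j): mu(Syz_1) = beta_2 = C(m,2) = m(m-1)/2
m=25
25*24/2 = 300


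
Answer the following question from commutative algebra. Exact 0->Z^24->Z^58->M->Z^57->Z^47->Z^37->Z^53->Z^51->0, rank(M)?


Alt sum=0:
(-1)^0*24 + (-1)^1*58 + (-1)^2*? + (-1)^3*57 + (-1)^4*47 + (-1)^5*37 + (-1)^6*53 + (-1)^7*51=0
rank(M)=79


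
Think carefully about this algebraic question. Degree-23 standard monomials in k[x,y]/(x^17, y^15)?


k[x,y], I = (x^17, y^15), d = 23
Need i < 17 and d-i < 15.
Range: 9 <= i <= 16.
H(23) = 8


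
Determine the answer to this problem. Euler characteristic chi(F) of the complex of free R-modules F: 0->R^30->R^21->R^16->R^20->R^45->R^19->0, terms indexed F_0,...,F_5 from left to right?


chi = sum (-1)^i * rank:
(-1)^0*30=30
(-1)^1*21=-21
(-1)^2*16=16
(-1)^3*20=-20
(-1)^4*45=45
(-1)^5*19=-19
chi=31


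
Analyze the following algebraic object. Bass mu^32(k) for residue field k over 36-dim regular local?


C(n,i)=C(36,32)=58905


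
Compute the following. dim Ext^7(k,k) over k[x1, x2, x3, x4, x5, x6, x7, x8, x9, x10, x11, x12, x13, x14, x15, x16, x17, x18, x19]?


C(n,i)=C(19,7)=50388


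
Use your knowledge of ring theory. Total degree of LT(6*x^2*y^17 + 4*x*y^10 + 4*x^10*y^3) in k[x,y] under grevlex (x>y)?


LT: 6*x^2*y^17
deg_x=2, deg_y=17
Total=2+17=19


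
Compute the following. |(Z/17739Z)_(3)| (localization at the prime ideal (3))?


3-primary part: 17739=3^5*73
Size=3^5=243


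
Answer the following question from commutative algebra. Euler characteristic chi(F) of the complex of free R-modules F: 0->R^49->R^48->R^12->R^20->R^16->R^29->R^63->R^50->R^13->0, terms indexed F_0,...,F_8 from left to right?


chi = sum (-1)^i * rank:
(-1)^0*49=49
(-1)^1*48=-48
(-1)^2*12=12
(-1)^3*20=-20
(-1)^4*16=16
(-1)^5*29=-29
(-1)^6*63=63
(-1)^7*50=-50
(-1)^8*13=13
chi=6


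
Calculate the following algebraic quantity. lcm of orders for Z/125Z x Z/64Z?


Exponent = lcm of the cyclic orders; pairwise coprime => product.
5^3*2^6=125*64=8000


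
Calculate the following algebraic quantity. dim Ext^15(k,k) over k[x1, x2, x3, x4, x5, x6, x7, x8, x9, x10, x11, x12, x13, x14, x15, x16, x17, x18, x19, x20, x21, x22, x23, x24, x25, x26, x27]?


C(n,i)=C(27,15)=17383860


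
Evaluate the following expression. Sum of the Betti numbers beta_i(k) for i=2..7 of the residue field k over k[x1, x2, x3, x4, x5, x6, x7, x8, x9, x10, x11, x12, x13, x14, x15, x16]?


Koszul resolution: beta_i(k)=C(n,i), n=16
C(16,2)=120, C(16,3)=560, C(16,4)=1820, C(16,5)=4368, C(16,6)=8008, C(16,7)=11440
Sum=26316


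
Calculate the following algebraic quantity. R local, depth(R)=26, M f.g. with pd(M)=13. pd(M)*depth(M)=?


pd+depth=26
depth=26-13=13
pd*depth=13*13=169


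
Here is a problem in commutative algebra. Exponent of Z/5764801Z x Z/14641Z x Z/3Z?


Exponent = lcm of the cyclic orders; pairwise coprime => product.
7^8*11^4*3^1=5764801*14641*3=253207354323


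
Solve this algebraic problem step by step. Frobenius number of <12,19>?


gcd(12,19)=1 => F=ab-a-b=12*19-12-19=228-31=197


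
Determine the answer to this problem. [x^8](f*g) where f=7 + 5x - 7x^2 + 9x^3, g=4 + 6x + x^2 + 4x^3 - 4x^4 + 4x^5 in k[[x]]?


[x^8] = sum a_i*b_j, i+j=8
  9*4=36
Sum=36


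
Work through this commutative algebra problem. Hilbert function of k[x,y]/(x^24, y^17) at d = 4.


k[x,y], I = (x^24, y^17), d = 4
Need i < 24 and d-i < 17.
Range: 0 <= i <= 4.
H(4) = 5


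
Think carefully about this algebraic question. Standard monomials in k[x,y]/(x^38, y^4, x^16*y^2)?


k[x,y]/I, I = (x^38, y^4, x^16*y^2)
Rect: 38x4=152. Corner: (38-16)x(4-2)=44.
dim = 152-44 = 108


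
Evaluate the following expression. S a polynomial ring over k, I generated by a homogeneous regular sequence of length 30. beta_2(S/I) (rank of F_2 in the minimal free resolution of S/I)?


Regular sequence => Koszul complex is the minimal free resolution.
Syz_1 minimally generated by Koszul relations f_i*e_j - f_j*e_i (i<j): mu(Syz_1) = beta_2 = C(m,2) = m(m-1)/2
m=30
30*29/2 = 435


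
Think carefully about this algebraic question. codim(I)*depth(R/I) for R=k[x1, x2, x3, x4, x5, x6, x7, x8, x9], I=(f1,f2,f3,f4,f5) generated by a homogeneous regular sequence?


codim=5, depth=dim(R/I)=9-5=4
Product=5*4=20


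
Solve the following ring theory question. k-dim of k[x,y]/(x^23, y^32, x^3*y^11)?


k[x,y]/I, I = (x^23, y^32, x^3*y^11)
Rect: 23x32=736. Corner: (23-3)x(32-11)=420.
dim = 736-420 = 316


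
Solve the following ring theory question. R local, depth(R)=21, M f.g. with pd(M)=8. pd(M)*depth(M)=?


pd+depth=21
depth=21-8=13
pd*depth=8*13=104


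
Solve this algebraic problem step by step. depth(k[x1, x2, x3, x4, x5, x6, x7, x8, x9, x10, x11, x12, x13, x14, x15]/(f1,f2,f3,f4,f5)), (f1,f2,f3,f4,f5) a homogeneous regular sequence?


depth(R)=15
depth(R/I)=15-5=10


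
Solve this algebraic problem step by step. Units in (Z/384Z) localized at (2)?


Local ring = Z/128Z.
phi(128) = 2^6*(2-1) = 64


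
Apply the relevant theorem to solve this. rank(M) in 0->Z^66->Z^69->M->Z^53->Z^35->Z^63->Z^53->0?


Alt sum=0:
(-1)^0*66 + (-1)^1*69 + (-1)^2*? + (-1)^3*53 + (-1)^4*35 + (-1)^5*63 + (-1)^6*53=0
rank(M)=31


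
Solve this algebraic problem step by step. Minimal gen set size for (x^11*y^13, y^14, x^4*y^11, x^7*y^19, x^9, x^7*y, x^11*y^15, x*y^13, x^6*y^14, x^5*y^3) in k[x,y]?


Remove redundant (divisible by others).
x^11*y^15 redundant.
x^6*y^14 redundant.
x^11*y^13 redundant.
x^7*y^19 redundant.
Min: x^9, x^7*y, x^5*y^3, x^4*y^11, x*y^13, y^14
Count=6


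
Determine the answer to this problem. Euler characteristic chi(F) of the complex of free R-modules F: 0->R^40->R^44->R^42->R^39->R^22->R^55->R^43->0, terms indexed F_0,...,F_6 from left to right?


chi = sum (-1)^i * rank:
(-1)^0*40=40
(-1)^1*44=-44
(-1)^2*42=42
(-1)^3*39=-39
(-1)^4*22=22
(-1)^5*55=-55
(-1)^6*43=43
chi=9


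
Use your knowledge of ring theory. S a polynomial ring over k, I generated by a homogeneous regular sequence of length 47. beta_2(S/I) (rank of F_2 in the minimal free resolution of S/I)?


Regular sequence => Koszul complex is the minimal free resolution.
Syz_1 minimally generated by Koszul relations f_i*e_j - f_j*e_i (i<j): mu(Syz_1) = beta_2 = C(m,2) = m(m-1)/2
m=47
47*46/2 = 1081


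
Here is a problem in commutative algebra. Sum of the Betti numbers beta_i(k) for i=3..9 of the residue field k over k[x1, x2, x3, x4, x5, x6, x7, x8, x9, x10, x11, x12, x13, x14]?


Koszul resolution: beta_i(k)=C(n,i), n=14
C(14,3)=364, C(14,4)=1001, C(14,5)=2002, C(14,6)=3003, C(14,7)=3432, C(14,8)=3003, C(14,9)=2002
Sum=14807


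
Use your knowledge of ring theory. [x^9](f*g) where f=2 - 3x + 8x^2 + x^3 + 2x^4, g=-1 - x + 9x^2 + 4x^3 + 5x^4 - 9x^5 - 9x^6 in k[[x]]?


[x^9] = sum a_i*b_j, i+j=9
  1*-9=-9
  2*-9=-18
Sum=-27


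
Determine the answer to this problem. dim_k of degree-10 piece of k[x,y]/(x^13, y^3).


k[x,y], I = (x^13, y^3), d = 10
Need i < 13 and d-i < 3.
Range: 8 <= i <= 10.
H(10) = 3


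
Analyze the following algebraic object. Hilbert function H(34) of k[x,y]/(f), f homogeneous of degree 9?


H(t)=d for t>=d-1.
d=9, t=34
H(34)=9


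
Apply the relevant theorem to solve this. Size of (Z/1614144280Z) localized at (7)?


7-primary part: 1614144280=7^9*40
Size=7^9=40353607


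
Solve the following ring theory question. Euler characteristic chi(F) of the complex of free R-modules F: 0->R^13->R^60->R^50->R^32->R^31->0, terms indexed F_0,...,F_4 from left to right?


chi = sum (-1)^i * rank:
(-1)^0*13=13
(-1)^1*60=-60
(-1)^2*50=50
(-1)^3*32=-32
(-1)^4*31=31
chi=2


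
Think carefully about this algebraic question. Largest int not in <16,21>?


gcd(16,21)=1 => F=ab-a-b=16*21-16-21=336-37=299


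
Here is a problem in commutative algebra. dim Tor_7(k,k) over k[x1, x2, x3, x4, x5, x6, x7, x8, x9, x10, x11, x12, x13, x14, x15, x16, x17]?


Koszul: C(n,i)=C(17,7)=19448


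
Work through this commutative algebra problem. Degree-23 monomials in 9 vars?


C(d+n-1,n-1)=C(31,8)=7888725


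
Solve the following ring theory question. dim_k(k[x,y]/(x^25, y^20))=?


Basis: x^i*y^j, i<25, j<20
25*20=500


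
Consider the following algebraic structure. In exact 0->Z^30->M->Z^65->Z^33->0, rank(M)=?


Alt sum=0:
(-1)^0*30 + (-1)^1*? + (-1)^2*65 + (-1)^3*33=0
rank(M)=62


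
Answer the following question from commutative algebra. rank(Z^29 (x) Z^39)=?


rank(M(x)N) = rank(M)*rank(N)
29*39 = 1131


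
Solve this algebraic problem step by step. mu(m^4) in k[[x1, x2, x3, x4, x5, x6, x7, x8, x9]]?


C(n+d-1,d)=C(12,4)=495


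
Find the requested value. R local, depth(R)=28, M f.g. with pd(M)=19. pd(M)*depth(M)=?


pd+depth=28
depth=28-19=9
pd*depth=19*9=171


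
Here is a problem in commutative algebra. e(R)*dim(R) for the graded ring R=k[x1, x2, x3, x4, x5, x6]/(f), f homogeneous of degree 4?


e(R)=deg(f)=4, dim(R)=6-1=5
e*dim=4*5=20


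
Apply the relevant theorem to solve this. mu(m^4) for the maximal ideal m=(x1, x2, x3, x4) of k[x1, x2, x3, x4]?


Graded Nakayama: mu(m^d) = dim_k (m^d/m^(d+1)) = #degree-4 monomials in 4 vars
C(n+d-1,d)=C(7,4)=35


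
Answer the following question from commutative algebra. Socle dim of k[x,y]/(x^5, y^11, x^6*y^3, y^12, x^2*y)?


Socle = ann(m) = span of standard monomials u with x*u, y*u in I (staircase corners).
Redundant generators: y^12, x^6*y^3
Minimal generators: x^5, x^2*y, y^11
Corners: xy^10, x^4
Socle dim=2


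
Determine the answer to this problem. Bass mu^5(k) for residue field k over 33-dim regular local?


C(n,i)=C(33,5)=237336


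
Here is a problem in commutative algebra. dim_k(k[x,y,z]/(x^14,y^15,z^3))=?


Basis: x^iy^jz^k, i<14,j<15,k<3
14*15*3=630


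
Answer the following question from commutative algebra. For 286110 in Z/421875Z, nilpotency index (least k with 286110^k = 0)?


286110^k mod 421875:
k=1: 286110
k=2: 416475
k=3: 334125
k=4: 50625
k=5: 84375
k=6: 0
First zero at k = 6


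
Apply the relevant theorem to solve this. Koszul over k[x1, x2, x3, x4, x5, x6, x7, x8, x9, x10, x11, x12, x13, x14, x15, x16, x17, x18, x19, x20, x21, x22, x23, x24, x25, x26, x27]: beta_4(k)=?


C(n,i)=C(27,4)=17550


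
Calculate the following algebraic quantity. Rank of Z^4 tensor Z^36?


rank(M(x)N) = rank(M)*rank(N)
4*36 = 144


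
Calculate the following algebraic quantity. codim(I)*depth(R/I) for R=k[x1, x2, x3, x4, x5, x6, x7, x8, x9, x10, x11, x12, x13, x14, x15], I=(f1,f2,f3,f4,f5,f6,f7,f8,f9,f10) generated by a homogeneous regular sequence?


codim=10, depth=dim(R/I)=15-10=5
Product=10*5=50


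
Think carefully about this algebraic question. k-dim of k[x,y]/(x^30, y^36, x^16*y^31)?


k[x,y]/I, I = (x^30, y^36, x^16*y^31)
Rect: 30x36=1080. Corner: (30-16)x(36-31)=70.
dim = 1080-70 = 1010


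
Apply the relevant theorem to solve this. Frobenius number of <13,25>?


gcd(13,25)=1 => F=ab-a-b=13*25-13-25=325-38=287


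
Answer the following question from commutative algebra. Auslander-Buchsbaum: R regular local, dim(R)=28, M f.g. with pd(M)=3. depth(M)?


pd+depth=depth(R)=28
depth=28-3=25


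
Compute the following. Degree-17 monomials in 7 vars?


C(d+n-1,n-1)=C(23,6)=100947


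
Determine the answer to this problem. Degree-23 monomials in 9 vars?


C(d+n-1,n-1)=C(31,8)=7888725


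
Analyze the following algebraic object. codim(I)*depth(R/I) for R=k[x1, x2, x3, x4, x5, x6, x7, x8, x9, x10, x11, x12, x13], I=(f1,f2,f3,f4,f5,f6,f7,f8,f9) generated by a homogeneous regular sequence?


codim=9, depth=dim(R/I)=13-9=4
Product=9*4=36


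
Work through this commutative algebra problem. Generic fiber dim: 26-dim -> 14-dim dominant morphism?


dim(fiber)=dim(X)-dim(Y)=26-14=12


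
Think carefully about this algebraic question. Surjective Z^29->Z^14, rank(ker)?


rank(ker) = 29-14 = 15


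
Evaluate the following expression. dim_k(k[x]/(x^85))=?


Basis: 1,x,...,x^84
dim=85


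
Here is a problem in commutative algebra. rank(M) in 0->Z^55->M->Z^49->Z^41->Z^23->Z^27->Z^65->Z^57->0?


Alt sum=0:
(-1)^0*55 + (-1)^1*? + (-1)^2*49 + (-1)^3*41 + (-1)^4*23 + (-1)^5*27 + (-1)^6*65 + (-1)^7*57=0
rank(M)=67


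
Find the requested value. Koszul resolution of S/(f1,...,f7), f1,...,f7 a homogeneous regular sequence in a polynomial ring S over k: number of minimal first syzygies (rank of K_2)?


Regular sequence => Koszul complex is the minimal free resolution.
Syz_1 minimally generated by Koszul relations f_i*e_j - f_j*e_i (i<j): mu(Syz_1) = beta_2 = C(m,2) = m(m-1)/2
m=7
7*6/2 = 21


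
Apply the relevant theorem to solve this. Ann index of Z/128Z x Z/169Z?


Exponent = lcm of the cyclic orders; pairwise coprime => product.
2^7*13^2=128*169=21632


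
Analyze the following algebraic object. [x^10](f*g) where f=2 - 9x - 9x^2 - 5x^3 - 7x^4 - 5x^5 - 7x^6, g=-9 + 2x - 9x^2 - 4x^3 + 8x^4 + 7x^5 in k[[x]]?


[x^10] = sum a_i*b_j, i+j=10
  -5*7=-35
  -7*8=-56
Sum=-91


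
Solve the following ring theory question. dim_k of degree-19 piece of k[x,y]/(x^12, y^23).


k[x,y], I = (x^12, y^23), d = 19
Need i < 12 and d-i < 23.
Range: 0 <= i <= 11.
H(19) = 12


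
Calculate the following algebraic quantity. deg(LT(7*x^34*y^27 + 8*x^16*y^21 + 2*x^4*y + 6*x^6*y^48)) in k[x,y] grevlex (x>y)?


LT: 7*x^34*y^27
deg_x=34, deg_y=27
Total=34+27=61


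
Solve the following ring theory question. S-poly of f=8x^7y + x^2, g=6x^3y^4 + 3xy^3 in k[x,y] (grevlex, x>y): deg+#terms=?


LT(f)=8x^7y, LT(g)=6x^3y^4
lcm(LM)=x^7y^4
S(f,g) (scaled by 48 to clear denominators) = 6y^3*f - 8x^4*g = -24x^5y^3 + 6x^2y^3
2 terms, deg 8.
8+2=10


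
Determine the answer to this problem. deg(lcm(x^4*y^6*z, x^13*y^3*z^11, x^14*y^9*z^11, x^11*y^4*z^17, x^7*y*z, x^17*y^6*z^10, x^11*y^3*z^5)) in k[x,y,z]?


lcm = componentwise max:
x: max(4,13,14,11,7,17,11)=17
y: max(6,3,9,4,1,6,3)=9
z: max(1,11,11,17,1,10,5)=17
Total=17+9+17=43


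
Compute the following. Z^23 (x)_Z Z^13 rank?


rank(M(x)N) = rank(M)*rank(N)
23*13 = 299


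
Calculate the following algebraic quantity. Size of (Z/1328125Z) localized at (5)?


5-primary part: 1328125=5^7*17
Size=5^7=78125


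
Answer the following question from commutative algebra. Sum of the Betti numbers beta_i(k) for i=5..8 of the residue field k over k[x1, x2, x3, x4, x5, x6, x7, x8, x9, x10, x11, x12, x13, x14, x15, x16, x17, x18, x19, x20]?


Koszul resolution: beta_i(k)=C(n,i), n=20
C(20,5)=15504, C(20,6)=38760, C(20,7)=77520, C(20,8)=125970
Sum=257754


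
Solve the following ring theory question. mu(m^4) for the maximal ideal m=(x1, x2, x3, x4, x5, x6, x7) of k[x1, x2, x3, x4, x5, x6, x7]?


Graded Nakayama: mu(m^d) = dim_k (m^d/m^(d+1)) = #degree-4 monomials in 7 vars
C(n+d-1,d)=C(10,4)=210


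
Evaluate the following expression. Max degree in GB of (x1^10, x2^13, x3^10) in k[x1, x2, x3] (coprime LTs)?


Pure powers, coprime LTs => already GB.
Degrees: 10, 13, 10
Max=13


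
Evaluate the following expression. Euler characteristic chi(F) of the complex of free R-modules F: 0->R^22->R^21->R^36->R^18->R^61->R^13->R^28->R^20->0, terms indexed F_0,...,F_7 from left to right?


chi = sum (-1)^i * rank:
(-1)^0*22=22
(-1)^1*21=-21
(-1)^2*36=36
(-1)^3*18=-18
(-1)^4*61=61
(-1)^5*13=-13
(-1)^6*28=28
(-1)^7*20=-20
chi=75


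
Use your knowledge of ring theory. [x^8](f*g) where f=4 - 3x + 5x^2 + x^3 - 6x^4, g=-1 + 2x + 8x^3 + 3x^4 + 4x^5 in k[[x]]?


[x^8] = sum a_i*b_j, i+j=8
  1*4=4
  -6*3=-18
Sum=-14


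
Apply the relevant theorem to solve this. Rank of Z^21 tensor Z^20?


rank(M(x)N) = rank(M)*rank(N)
21*20 = 420


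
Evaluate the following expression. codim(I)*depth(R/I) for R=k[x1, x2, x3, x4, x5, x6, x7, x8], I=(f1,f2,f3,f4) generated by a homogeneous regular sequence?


codim=4, depth=dim(R/I)=8-4=4
Product=4*4=16


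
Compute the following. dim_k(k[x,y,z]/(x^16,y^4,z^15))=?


Basis: x^iy^jz^k, i<16,j<4,k<15
16*4*15=960


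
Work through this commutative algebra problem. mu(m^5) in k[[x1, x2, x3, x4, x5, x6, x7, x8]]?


C(n+d-1,d)=C(12,5)=792


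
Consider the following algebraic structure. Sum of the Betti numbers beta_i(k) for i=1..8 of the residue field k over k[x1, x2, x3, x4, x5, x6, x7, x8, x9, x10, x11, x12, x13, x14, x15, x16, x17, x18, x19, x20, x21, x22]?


Koszul resolution: beta_i(k)=C(n,i), n=22
C(22,1)=22, C(22,2)=231, C(22,3)=1540, C(22,4)=7315, C(22,5)=26334, C(22,6)=74613, C(22,7)=170544, C(22,8)=319770
Sum=600369


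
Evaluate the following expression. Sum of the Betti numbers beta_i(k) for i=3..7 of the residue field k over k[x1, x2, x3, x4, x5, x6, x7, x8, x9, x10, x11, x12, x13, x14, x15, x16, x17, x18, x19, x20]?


Koszul resolution: beta_i(k)=C(n,i), n=20
C(20,3)=1140, C(20,4)=4845, C(20,5)=15504, C(20,6)=38760, C(20,7)=77520
Sum=137769


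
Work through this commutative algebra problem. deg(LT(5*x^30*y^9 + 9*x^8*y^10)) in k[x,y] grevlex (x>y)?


LT: 5*x^30*y^9
deg_x=30, deg_y=9
Total=30+9=39


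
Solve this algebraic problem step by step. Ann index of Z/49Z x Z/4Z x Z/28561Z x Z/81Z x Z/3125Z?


Exponent = lcm of the cyclic orders; pairwise coprime => product.
7^2*2^2*13^4*3^4*5^5=49*4*28561*81*3125=1416982612500


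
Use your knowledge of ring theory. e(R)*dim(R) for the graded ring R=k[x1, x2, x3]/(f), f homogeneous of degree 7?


e(R)=deg(f)=7, dim(R)=3-1=2
e*dim=7*2=14


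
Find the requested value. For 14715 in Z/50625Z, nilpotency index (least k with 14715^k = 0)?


14715^k mod 50625:
k=1: 14715
k=2: 8100
k=3: 20250
k=4: 0
First zero at k = 4


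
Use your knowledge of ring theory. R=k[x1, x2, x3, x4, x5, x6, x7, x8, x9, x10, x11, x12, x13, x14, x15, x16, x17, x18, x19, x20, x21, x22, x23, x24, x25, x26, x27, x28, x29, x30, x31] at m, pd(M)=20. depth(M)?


pd+depth=depth(R)=31
depth=31-20=11


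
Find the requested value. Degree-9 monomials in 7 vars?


C(d+n-1,n-1)=C(15,6)=5005


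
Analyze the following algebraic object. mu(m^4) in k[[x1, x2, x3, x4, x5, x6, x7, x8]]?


C(n+d-1,d)=C(11,4)=330


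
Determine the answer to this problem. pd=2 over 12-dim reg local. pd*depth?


pd+depth=12
depth=12-2=10
pd*depth=2*10=20


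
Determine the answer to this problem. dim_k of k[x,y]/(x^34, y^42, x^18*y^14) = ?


k[x,y]/I, I = (x^34, y^42, x^18*y^14)
Rect: 34x42=1428. Corner: (34-18)x(42-14)=448.
dim = 1428-448 = 980


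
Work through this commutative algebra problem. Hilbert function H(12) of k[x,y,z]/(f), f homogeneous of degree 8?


C(14,2)-C(6,2)=91-15=76


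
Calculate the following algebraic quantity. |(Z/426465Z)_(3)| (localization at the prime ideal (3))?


3-primary part: 426465=3^8*65
Size=3^8=6561


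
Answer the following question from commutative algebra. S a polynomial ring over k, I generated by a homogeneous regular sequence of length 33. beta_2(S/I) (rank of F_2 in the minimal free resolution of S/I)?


Regular sequence => Koszul complex is the minimal free resolution.
Syz_1 minimally generated by Koszul relations f_i*e_j - f_j*e_i (i<j): mu(Syz_1) = beta_2 = C(m,2) = m(m-1)/2
m=33
33*32/2 = 528


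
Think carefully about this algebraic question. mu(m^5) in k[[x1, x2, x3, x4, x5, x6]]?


C(n+d-1,d)=C(10,5)=252


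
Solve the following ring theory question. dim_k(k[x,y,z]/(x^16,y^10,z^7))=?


Basis: x^iy^jz^k, i<16,j<10,k<7
16*10*7=1120


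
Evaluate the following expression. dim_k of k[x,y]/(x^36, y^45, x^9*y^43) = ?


k[x,y]/I, I = (x^36, y^45, x^9*y^43)
Rect: 36x45=1620. Corner: (36-9)x(45-43)=54.
dim = 1620-54 = 1566


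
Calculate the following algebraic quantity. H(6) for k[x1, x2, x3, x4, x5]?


C(d+n-1,n-1)=C(10,4)=210


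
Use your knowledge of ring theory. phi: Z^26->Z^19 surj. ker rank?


rank(ker) = 26-19 = 7


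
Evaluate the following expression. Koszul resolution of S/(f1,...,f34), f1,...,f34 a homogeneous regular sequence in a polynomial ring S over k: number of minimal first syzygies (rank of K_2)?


Regular sequence => Koszul complex is the minimal free resolution.
Syz_1 minimally generated by Koszul relations f_i*e_j - f_j*e_i (i<j): mu(Syz_1) = beta_2 = C(m,2) = m(m-1)/2
m=34
34*33/2 = 561


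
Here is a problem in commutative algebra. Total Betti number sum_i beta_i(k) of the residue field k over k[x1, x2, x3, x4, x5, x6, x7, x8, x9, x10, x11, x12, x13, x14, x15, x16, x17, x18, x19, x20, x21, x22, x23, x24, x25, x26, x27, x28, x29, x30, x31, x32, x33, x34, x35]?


Koszul resolution: beta_i(k)=C(n,i), n=35
sum_i C(35,i) = 2^35 = 34359738368


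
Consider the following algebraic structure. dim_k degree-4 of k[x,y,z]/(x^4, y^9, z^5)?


Need i<4, j<9, k<5 with i+j+k=4.
For each i, j ranges over max(0,4-i-4)..min(8,4-i):
  i=0: j in [0,4] -> 5
  i=1: j in [0,3] -> 4
  i=2: j in [0,2] -> 3
  i=3: j in [0,1] -> 2
H(4) = 5+4+3+2 = 14


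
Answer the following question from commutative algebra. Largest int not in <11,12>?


gcd(11,12)=1 => F=ab-a-b=11*12-11-12=132-23=109


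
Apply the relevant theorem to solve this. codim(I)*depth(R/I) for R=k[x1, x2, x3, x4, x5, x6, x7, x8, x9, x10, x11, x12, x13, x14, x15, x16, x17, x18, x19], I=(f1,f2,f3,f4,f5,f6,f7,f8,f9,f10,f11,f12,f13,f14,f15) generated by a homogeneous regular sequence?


codim=15, depth=dim(R/I)=19-15=4
Product=15*4=60


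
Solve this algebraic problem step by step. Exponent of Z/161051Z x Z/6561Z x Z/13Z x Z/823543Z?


Exponent = lcm of the cyclic orders; pairwise coprime => product.
11^5*3^8*13^1*7^7=161051*6561*13*823543=11312617314047049


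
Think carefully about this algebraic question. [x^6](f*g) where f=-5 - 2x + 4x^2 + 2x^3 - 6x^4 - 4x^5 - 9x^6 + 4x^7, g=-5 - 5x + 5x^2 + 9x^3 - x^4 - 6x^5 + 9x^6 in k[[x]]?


[x^6] = sum a_i*b_j, i+j=6
  -5*9=-45
  -2*-6=12
  4*-1=-4
  2*9=18
  -6*5=-30
  -4*-5=20
  -9*-5=45
Sum=16


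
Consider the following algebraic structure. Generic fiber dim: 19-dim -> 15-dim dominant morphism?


dim(fiber)=dim(X)-dim(Y)=19-15=4


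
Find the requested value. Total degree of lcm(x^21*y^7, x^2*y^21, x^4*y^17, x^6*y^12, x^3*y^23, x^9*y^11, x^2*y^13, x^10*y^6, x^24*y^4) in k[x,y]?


lcm = componentwise max:
x: max(21,2,4,6,3,9,2,10,24)=24
y: max(7,21,17,12,23,11,13,6,4)=23
Total=24+23=47


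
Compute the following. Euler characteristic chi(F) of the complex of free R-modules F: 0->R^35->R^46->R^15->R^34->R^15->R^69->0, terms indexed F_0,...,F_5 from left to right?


chi = sum (-1)^i * rank:
(-1)^0*35=35
(-1)^1*46=-46
(-1)^2*15=15
(-1)^3*34=-34
(-1)^4*15=15
(-1)^5*69=-69
chi=-84


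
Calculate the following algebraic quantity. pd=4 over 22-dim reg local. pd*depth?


pd+depth=22
depth=22-4=18
pd*depth=4*18=72


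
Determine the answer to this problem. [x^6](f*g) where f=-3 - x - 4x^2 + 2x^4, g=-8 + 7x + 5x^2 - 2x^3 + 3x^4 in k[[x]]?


[x^6] = sum a_i*b_j, i+j=6
  -4*3=-12
  2*5=10
Sum=-2


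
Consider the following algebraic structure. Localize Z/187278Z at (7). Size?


7-primary part: 187278=7^4*78
Size=7^4=2401


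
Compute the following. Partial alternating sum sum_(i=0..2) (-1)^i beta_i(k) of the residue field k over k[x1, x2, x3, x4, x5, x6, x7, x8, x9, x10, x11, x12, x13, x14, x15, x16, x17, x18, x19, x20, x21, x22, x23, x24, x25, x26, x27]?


Koszul resolution: beta_i(k)=C(n,i), n=27
sum_(i=0..p) (-1)^i C(n,i) = (-1)^p C(n-1,p)
(-1)^2*C(26,2) = (-1)^2*325 = 325


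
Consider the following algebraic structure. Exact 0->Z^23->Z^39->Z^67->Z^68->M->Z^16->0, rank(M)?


Alt sum=0:
(-1)^0*23 + (-1)^1*39 + (-1)^2*67 + (-1)^3*68 + (-1)^4*? + (-1)^5*16=0
rank(M)=33


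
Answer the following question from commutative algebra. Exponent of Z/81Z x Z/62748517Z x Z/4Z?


Exponent = lcm of the cyclic orders; pairwise coprime => product.
3^4*13^7*2^2=81*62748517*4=20330519508


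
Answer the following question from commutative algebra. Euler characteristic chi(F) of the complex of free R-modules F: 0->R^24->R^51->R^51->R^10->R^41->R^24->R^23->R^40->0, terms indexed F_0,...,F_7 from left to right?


chi = sum (-1)^i * rank:
(-1)^0*24=24
(-1)^1*51=-51
(-1)^2*51=51
(-1)^3*10=-10
(-1)^4*41=41
(-1)^5*24=-24
(-1)^6*23=23
(-1)^7*40=-40
chi=14


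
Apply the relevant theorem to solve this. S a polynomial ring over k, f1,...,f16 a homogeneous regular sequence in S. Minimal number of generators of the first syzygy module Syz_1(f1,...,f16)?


Regular sequence => Koszul complex is the minimal free resolution.
Syz_1 minimally generated by Koszul relations f_i*e_j - f_j*e_i (i<j): mu(Syz_1) = beta_2 = C(m,2) = m(m-1)/2
m=16
16*15/2 = 120


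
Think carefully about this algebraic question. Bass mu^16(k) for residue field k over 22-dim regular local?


C(n,i)=C(22,16)=74613


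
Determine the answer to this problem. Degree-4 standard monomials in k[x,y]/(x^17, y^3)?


k[x,y], I = (x^17, y^3), d = 4
Need i < 17 and d-i < 3.
Range: 2 <= i <= 4.
H(4) = 3


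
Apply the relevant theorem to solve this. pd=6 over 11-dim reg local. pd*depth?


pd+depth=11
depth=11-6=5
pd*depth=6*5=30


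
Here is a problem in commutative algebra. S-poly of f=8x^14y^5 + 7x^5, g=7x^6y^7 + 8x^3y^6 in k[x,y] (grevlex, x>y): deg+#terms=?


LT(f)=8x^14y^5, LT(g)=7x^6y^7
lcm(LM)=x^14y^7
S(f,g) (scaled by 56 to clear denominators) = 7y^2*f - 8x^8*g = -64x^11y^6 + 49x^5y^2
2 terms, deg 17.
17+2=19


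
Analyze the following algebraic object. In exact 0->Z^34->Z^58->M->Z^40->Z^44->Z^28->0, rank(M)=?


Alt sum=0:
(-1)^0*34 + (-1)^1*58 + (-1)^2*? + (-1)^3*40 + (-1)^4*44 + (-1)^5*28=0
rank(M)=48


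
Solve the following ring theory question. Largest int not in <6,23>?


gcd(6,23)=1 => F=ab-a-b=6*23-6-23=138-29=109


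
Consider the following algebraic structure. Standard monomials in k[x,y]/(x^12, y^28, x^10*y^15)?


k[x,y]/I, I = (x^12, y^28, x^10*y^15)
Rect: 12x28=336. Corner: (12-10)x(28-15)=26.
dim = 336-26 = 310


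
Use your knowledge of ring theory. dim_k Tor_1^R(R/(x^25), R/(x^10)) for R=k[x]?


Tor_1(R/I,R/J)=(I cap J)/IJ=(x^25)/(x^35)
dim=35-25=min(25,10)=10


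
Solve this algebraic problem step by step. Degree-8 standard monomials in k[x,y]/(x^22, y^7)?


k[x,y], I = (x^22, y^7), d = 8
Need i < 22 and d-i < 7.
Range: 2 <= i <= 8.
H(8) = 7


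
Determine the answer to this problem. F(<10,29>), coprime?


gcd(10,29)=1 => F=ab-a-b=10*29-10-29=290-39=251


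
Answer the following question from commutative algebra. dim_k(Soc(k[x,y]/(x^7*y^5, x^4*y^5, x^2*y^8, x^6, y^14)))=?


Socle = ann(m) = span of standard monomials u with x*u, y*u in I (staircase corners).
Redundant generators: x^7*y^5
Minimal generators: x^6, x^4*y^5, x^2*y^8, y^14
Corners: xy^13, x^3y^7, x^5y^4
Socle dim=3


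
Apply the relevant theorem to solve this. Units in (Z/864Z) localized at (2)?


Local ring = Z/32Z.
phi(32) = 2^4*(2-1) = 16


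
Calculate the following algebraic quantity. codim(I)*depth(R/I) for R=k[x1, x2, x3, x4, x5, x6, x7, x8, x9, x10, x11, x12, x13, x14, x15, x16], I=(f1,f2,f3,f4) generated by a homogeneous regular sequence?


codim=4, depth=dim(R/I)=16-4=12
Product=4*12=48


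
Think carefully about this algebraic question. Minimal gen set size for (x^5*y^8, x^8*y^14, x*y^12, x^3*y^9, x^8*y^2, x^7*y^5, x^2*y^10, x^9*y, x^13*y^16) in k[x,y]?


Remove redundant (divisible by others).
x^13*y^16 redundant.
x^8*y^14 redundant.
Min: x^9*y, x^8*y^2, x^7*y^5, x^5*y^8, x^3*y^9, x^2*y^10, x*y^12
Count=7


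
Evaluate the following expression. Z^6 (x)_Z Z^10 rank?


rank(M(x)N) = rank(M)*rank(N)
6*10 = 60


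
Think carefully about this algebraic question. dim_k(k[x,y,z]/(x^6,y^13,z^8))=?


Basis: x^iy^jz^k, i<6,j<13,k<8
6*13*8=624


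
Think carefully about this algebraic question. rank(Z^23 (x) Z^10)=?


rank(M(x)N) = rank(M)*rank(N)
23*10 = 230


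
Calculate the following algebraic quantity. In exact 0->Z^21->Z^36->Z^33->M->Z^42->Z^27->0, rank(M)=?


Alt sum=0:
(-1)^0*21 + (-1)^1*36 + (-1)^2*33 + (-1)^3*? + (-1)^4*42 + (-1)^5*27=0
rank(M)=33


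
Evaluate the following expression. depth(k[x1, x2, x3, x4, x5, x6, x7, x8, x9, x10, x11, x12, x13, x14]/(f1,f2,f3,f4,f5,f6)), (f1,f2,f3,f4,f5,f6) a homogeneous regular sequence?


depth(R)=14
depth(R/I)=14-6=8


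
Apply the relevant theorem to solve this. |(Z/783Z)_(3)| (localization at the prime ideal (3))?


3-primary part: 783=3^3*29
Size=3^3=27


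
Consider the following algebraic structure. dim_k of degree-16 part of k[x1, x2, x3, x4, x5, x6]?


C(d+n-1,n-1)=C(21,5)=20349


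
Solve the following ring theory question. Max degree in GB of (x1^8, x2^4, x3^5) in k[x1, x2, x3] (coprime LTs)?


Pure powers, coprime LTs => already GB.
Degrees: 8, 4, 5
Max=8


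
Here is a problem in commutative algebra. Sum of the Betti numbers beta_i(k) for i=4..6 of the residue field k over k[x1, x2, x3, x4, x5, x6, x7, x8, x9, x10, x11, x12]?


Koszul resolution: beta_i(k)=C(n,i), n=12
C(12,4)=495, C(12,5)=792, C(12,6)=924
Sum=2211


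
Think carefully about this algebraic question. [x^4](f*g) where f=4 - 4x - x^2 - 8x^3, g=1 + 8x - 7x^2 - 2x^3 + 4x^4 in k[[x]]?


[x^4] = sum a_i*b_j, i+j=4
  4*4=16
  -4*-2=8
  -1*-7=7
  -8*8=-64
Sum=-33


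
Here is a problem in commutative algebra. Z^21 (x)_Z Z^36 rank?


rank(M(x)N) = rank(M)*rank(N)
21*36 = 756


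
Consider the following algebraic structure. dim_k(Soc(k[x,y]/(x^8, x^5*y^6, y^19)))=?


Socle = ann(m) = span of standard monomials u with x*u, y*u in I (staircase corners).
Minimal generators: x^8, x^5*y^6, y^19
Corners: x^4y^18, x^7y^5
Socle dim=2


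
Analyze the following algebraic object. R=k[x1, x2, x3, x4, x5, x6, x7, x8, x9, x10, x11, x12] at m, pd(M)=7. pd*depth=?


pd+depth=12
depth=12-7=5
pd*depth=7*5=35


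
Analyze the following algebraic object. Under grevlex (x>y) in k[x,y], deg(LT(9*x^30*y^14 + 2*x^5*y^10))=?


LT: 9*x^30*y^14
deg_x=30, deg_y=14
Total=30+14=44


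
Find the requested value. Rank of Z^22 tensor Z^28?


rank(M(x)N) = rank(M)*rank(N)
22*28 = 616


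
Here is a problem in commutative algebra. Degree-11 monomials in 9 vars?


C(d+n-1,n-1)=C(19,8)=75582


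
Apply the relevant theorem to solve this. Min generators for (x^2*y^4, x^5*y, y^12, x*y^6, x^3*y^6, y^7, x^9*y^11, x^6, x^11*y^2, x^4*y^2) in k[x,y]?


Remove redundant (divisible by others).
x^11*y^2 redundant.
x^9*y^11 redundant.
y^12 redundant.
x^3*y^6 redundant.
Min: x^6, x^5*y, x^4*y^2, x^2*y^4, x*y^6, y^7
Count=6


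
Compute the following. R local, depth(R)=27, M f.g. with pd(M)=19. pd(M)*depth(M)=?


pd+depth=27
depth=27-19=8
pd*depth=19*8=152


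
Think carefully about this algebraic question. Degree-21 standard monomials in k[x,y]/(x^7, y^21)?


k[x,y], I = (x^7, y^21), d = 21
Need i < 7 and d-i < 21.
Range: 1 <= i <= 6.
H(21) = 6


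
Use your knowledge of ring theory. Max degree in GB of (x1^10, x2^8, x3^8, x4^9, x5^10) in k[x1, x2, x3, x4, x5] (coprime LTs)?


Pure powers, coprime LTs => already GB.
Degrees: 10, 8, 8, 9, 10
Max=10


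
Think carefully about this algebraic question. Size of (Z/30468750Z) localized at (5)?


5-primary part: 30468750=5^8*78
Size=5^8=390625


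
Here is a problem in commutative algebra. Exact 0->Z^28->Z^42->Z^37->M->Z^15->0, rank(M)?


Alt sum=0:
(-1)^0*28 + (-1)^1*42 + (-1)^2*37 + (-1)^3*? + (-1)^4*15=0
rank(M)=38


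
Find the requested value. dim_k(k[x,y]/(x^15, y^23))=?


Basis: x^i*y^j, i<15, j<23
15*23=345


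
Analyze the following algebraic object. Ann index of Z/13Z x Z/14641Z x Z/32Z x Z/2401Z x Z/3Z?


Exponent = lcm of the cyclic orders; pairwise coprime => product.
13^1*11^4*2^5*7^4*3^1=13*14641*32*2401*3=43870995168


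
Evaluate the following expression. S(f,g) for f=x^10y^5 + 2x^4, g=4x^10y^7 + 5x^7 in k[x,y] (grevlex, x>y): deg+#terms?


LT(f)=x^10y^5, LT(g)=4x^10y^7
lcm(LM)=x^10y^7
S(f,g) (scaled by 4 to clear denominators) = 4y^2*f - 1*g = -5x^7 + 8x^4y^2
2 terms, deg 7.
7+2=9


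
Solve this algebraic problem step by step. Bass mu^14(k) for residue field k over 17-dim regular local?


C(n,i)=C(17,14)=680


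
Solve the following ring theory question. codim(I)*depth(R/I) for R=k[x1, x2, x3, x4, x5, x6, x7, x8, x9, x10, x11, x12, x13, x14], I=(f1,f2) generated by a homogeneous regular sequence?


codim=2, depth=dim(R/I)=14-2=12
Product=2*12=24


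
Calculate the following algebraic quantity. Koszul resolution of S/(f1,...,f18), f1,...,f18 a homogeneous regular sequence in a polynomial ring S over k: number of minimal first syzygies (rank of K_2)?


Regular sequence => Koszul complex is the minimal free resolution.
Syz_1 minimally generated by Koszul relations f_i*e_j - f_j*e_i (i<j): mu(Syz_1) = beta_2 = C(m,2) = m(m-1)/2
m=18
18*17/2 = 153


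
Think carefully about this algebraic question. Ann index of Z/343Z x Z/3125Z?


Exponent = lcm of the cyclic orders; pairwise coprime => product.
7^3*5^5=343*3125=1071875


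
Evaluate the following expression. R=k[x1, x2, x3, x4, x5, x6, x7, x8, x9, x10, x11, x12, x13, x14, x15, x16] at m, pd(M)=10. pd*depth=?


pd+depth=16
depth=16-10=6
pd*depth=10*6=60


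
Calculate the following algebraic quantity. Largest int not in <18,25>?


gcd(18,25)=1 => F=ab-a-b=18*25-18-25=450-43=407


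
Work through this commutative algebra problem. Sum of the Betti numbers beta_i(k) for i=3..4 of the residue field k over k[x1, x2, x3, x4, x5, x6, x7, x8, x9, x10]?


Koszul resolution: beta_i(k)=C(n,i), n=10
C(10,3)=120, C(10,4)=210
Sum=330


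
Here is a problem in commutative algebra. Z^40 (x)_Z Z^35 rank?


rank(M(x)N) = rank(M)*rank(N)
40*35 = 1400


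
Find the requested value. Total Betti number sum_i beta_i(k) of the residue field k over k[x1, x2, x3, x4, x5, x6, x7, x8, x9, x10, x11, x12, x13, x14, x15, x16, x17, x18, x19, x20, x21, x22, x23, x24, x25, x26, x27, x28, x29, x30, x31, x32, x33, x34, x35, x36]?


Koszul resolution: beta_i(k)=C(n,i), n=36
sum_i C(36,i) = 2^36 = 68719476736


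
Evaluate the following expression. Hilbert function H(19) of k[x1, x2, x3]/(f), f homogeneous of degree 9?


C(21,2)-C(12,2)=210-66=144


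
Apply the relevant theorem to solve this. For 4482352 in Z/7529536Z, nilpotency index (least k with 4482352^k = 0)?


4482352^k mod 7529536:
k=1: 4482352
k=2: 4418624
k=3: 1097600
k=4: 614656
k=5: 2151296
k=6: 0
First zero at k = 6


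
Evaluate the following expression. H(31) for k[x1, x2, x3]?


C(d+n-1,n-1)=C(33,2)=528


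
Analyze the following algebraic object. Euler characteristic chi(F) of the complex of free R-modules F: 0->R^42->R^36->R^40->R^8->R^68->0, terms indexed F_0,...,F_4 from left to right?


chi = sum (-1)^i * rank:
(-1)^0*42=42
(-1)^1*36=-36
(-1)^2*40=40
(-1)^3*8=-8
(-1)^4*68=68
chi=106


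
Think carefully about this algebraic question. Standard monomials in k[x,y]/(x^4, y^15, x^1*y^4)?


k[x,y]/I, I = (x^4, y^15, x^1*y^4)
Rect: 4x15=60. Corner: (4-1)x(15-4)=33.
dim = 60-33 = 27
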